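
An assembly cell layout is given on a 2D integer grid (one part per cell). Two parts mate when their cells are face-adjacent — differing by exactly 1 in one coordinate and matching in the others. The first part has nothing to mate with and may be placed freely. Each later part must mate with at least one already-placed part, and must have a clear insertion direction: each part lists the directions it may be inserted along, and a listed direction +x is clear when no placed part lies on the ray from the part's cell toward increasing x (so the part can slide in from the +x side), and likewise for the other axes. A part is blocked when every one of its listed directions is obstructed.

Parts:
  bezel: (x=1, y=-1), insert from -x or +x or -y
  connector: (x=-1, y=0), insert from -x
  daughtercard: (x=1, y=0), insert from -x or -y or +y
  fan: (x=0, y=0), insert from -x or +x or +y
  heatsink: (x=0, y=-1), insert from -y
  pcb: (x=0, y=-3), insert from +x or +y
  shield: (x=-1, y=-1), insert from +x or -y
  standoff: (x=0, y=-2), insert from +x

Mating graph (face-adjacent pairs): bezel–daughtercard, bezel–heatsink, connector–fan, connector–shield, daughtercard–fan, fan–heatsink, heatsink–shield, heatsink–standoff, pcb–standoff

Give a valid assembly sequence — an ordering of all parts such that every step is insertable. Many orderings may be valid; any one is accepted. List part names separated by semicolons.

fan; daughtercard; connector; shield; bezel; heatsink; standoff; pcb

1. fan@(0, 0) [-x clear] — {fan}
2. daughtercard@(1, 0) [-y clear] — {daughtercard, fan}
3. connector@(-1, 0) [-x clear] — {connector, daughtercard, fan}
4. shield@(-1, -1) [+x clear] — {connector, daughtercard, fan, shield}
5. bezel@(1, -1) [+x clear] — {bezel, connector, daughtercard, fan, shield}
6. heatsink@(0, -1) [-y clear] — {bezel, connector, daughtercard, fan, heatsink, shield}
7. standoff@(0, -2) [+x clear] — {bezel, connector, daughtercard, fan, heatsink, shield, standoff}
8. pcb@(0, -3) [+x clear] — {bezel, connector, daughtercard, fan, heatsink, pcb, shield, standoff}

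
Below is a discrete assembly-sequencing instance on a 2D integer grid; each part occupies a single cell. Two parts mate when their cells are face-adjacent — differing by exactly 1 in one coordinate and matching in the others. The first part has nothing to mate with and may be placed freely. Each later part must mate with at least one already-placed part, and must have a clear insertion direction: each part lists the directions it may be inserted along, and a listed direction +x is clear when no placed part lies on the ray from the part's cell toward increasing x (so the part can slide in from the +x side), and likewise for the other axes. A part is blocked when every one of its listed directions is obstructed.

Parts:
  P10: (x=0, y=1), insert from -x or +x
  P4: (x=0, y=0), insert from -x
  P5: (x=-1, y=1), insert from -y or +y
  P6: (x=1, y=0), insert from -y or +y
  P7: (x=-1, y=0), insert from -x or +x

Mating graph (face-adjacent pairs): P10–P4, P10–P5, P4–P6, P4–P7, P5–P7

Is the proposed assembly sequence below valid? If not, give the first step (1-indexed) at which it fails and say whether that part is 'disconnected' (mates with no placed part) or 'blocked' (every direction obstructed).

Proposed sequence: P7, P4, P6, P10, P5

Invalid at step 2 (blocked)

1. P7@(-1, 0) [-x clear] — {P7}
2. P4@(0, 0) — -x all obstructed ⇒ blocked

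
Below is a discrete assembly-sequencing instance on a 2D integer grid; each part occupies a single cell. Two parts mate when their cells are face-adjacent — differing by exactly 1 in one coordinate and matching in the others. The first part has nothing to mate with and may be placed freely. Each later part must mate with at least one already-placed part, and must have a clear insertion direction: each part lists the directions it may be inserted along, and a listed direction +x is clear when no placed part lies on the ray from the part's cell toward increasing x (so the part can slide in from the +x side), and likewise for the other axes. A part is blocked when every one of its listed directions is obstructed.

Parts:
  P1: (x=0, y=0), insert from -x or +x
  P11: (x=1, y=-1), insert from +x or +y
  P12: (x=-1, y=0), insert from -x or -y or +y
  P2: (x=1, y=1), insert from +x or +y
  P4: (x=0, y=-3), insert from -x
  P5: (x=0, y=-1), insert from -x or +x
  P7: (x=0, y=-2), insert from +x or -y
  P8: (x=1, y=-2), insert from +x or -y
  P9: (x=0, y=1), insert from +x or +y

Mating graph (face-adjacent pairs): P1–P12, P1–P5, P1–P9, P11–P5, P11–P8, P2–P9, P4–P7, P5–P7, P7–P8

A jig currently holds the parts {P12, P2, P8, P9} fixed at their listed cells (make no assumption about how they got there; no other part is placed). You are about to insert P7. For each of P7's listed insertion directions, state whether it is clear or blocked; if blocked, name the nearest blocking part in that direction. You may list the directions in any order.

+x: blocked by P8; -y: clear

+x: nearest on ray is P8@(1, -2) ⇒ blocked
-y: ray from P7(0, -2) has no placed part ⇒ clear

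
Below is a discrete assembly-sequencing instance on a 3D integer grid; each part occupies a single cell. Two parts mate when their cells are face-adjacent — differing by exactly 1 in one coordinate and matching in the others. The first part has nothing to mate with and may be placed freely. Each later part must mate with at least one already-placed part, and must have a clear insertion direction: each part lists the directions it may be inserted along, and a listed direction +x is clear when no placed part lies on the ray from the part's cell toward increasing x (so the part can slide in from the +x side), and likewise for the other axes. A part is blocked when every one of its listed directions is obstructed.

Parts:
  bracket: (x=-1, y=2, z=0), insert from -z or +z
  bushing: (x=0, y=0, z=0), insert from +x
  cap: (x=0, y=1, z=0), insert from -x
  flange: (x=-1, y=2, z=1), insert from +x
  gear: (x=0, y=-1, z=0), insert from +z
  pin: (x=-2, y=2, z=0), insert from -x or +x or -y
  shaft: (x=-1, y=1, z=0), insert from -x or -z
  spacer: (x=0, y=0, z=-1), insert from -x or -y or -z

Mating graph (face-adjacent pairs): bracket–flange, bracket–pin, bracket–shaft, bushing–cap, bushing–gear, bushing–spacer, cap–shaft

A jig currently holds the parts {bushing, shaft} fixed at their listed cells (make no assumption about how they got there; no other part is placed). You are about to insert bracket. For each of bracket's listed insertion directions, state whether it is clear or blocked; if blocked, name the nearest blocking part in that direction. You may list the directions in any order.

-z: ray from bracket(-1, 2, 0) has no placed part ⇒ clear
+z: ray from bracket(-1, 2, 0) has no placed part ⇒ clear

+z: clear; -z: clear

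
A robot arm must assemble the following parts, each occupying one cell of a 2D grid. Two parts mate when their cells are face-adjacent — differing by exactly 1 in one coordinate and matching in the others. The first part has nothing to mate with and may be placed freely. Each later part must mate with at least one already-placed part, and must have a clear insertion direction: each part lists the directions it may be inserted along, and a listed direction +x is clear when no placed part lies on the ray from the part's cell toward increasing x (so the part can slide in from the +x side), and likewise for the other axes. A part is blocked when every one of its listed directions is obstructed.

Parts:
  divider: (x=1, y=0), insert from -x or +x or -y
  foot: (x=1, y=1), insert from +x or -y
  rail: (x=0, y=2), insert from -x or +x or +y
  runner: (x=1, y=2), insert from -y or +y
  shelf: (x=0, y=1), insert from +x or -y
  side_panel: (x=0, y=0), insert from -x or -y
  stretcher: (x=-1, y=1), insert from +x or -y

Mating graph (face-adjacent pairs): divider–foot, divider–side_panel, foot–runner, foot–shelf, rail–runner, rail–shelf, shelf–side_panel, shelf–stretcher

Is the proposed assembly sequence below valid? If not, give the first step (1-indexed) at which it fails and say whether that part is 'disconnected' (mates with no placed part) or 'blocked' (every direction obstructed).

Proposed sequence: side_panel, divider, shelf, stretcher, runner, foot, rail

1. side_panel@(0, 0) [-x clear] — {side_panel}
2. divider@(1, 0) [+x clear] — {divider, side_panel}
3. shelf@(0, 1) [+x clear] — {divider, shelf, side_panel}
4. stretcher@(-1, 1) [-y clear] — {divider, shelf, side_panel, stretcher}
5. runner@(1, 2) — no placed neighbour ⇒ disconnected

Invalid at step 5 (disconnected)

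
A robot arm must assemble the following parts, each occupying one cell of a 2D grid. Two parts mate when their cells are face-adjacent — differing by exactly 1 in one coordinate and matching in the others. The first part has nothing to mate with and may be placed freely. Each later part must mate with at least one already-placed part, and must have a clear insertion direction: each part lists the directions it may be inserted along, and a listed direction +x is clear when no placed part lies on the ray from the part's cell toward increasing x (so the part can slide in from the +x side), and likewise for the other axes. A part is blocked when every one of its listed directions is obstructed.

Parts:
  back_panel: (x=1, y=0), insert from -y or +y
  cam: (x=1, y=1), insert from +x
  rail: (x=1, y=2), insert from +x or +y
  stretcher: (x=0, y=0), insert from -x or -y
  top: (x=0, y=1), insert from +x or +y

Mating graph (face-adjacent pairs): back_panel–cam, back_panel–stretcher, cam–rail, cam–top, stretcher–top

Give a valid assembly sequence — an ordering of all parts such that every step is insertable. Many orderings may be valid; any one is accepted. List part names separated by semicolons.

1. cam@(1, 1) [+x clear] — {cam}
2. top@(0, 1) [+y clear] — {cam, top}
3. rail@(1, 2) [+x clear] — {cam, rail, top}
4. stretcher@(0, 0) [-x clear] — {cam, rail, stretcher, top}
5. back_panel@(1, 0) [-y clear] — {back_panel, cam, rail, stretcher, top}

cam; top; rail; stretcher; back_panel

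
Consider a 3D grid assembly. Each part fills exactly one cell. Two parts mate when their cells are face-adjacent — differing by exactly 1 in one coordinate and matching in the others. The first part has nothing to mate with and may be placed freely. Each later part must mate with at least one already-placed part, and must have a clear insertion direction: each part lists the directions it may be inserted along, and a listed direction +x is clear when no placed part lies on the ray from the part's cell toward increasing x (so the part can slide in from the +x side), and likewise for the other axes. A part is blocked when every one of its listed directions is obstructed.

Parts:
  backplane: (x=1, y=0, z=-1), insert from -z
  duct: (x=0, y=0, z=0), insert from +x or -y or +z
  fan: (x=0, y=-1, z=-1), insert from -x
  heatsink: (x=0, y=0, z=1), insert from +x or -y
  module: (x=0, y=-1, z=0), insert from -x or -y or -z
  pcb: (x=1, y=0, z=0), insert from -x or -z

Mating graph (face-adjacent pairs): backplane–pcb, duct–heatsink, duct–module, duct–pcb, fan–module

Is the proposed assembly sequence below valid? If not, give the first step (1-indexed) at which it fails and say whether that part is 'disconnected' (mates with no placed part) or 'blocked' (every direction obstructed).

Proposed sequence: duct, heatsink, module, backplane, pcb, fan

1. duct@(0, 0, 0) [+x clear] — {duct}
2. heatsink@(0, 0, 1) [+x clear] — {duct, heatsink}
3. module@(0, -1, 0) [-x clear] — {duct, heatsink, module}
4. backplane@(1, 0, -1) — no placed neighbour ⇒ disconnected

Invalid at step 4 (disconnected)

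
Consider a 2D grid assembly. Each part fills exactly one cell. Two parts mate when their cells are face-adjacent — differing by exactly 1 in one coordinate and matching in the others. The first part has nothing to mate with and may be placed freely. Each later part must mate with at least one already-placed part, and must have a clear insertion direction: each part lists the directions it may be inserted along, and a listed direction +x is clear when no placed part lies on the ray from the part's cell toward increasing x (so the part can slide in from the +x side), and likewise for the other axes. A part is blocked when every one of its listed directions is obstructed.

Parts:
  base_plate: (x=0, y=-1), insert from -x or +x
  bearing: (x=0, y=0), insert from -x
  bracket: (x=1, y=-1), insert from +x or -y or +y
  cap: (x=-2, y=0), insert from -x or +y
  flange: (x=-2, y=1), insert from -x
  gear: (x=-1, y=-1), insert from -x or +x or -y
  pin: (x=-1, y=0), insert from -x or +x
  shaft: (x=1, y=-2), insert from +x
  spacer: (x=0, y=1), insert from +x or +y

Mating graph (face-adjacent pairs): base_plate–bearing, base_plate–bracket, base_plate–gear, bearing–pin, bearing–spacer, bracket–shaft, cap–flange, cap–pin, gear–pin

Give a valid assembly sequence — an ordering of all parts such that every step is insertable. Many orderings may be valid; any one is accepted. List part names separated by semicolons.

gear; base_plate; bracket; shaft; bearing; pin; cap; spacer; flange

1. gear@(-1, -1) [-x clear] — {gear}
2. base_plate@(0, -1) [+x clear] — {base_plate, gear}
3. bracket@(1, -1) [+x clear] — {base_plate, bracket, gear}
4. shaft@(1, -2) [+x clear] — {base_plate, bracket, gear, shaft}
5. bearing@(0, 0) [-x clear] — {base_plate, bearing, bracket, gear, shaft}
6. pin@(-1, 0) [-x clear] — {base_plate, bearing, bracket, gear, pin, shaft}
7. cap@(-2, 0) [-x clear] — {base_plate, bearing, bracket, cap, gear, pin, shaft}
8. spacer@(0, 1) [+x clear] — {base_plate, bearing, bracket, cap, gear, pin, shaft, spacer}
9. flange@(-2, 1) [-x clear] — {base_plate, bearing, bracket, cap, flange, gear, pin, shaft, spacer}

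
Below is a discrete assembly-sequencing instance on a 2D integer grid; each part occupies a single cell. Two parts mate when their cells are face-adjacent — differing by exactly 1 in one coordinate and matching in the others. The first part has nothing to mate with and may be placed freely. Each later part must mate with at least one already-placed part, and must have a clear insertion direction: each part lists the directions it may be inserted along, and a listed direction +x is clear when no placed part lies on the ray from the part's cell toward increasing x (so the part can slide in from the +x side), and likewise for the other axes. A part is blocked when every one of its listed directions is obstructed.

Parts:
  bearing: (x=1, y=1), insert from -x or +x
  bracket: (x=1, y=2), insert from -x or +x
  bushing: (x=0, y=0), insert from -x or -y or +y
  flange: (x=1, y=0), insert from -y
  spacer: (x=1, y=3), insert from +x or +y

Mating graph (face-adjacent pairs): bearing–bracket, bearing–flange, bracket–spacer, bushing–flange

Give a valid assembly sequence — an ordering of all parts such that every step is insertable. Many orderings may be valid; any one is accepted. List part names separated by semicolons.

flange; bushing; bearing; bracket; spacer

1. flange@(1, 0) [-y clear] — {flange}
2. bushing@(0, 0) [-x clear] — {bushing, flange}
3. bearing@(1, 1) [-x clear] — {bearing, bushing, flange}
4. bracket@(1, 2) [-x clear] — {bearing, bracket, bushing, flange}
5. spacer@(1, 3) [+x clear] — {bearing, bracket, bushing, flange, spacer}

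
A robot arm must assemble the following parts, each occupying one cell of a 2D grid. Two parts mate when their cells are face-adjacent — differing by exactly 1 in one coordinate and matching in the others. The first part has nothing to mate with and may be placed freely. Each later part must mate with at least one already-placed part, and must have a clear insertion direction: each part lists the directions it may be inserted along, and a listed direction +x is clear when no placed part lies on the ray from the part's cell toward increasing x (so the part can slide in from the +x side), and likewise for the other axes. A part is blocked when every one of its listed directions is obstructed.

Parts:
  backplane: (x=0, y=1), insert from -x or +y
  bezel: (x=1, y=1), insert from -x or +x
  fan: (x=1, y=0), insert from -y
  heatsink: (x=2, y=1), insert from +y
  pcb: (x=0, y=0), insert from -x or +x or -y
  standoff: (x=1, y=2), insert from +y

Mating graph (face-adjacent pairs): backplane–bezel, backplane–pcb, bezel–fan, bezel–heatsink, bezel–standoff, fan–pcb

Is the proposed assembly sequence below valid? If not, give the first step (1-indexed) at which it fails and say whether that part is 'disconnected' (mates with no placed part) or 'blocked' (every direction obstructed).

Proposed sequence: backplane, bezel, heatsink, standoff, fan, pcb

Valid

1. backplane@(0, 1) [-x clear] — {backplane}
2. bezel@(1, 1) [+x clear] — {backplane, bezel}
3. heatsink@(2, 1) [+y clear] — {backplane, bezel, heatsink}
4. standoff@(1, 2) [+y clear] — {backplane, bezel, heatsink, standoff}
5. fan@(1, 0) [-y clear] — {backplane, bezel, fan, heatsink, standoff}
6. pcb@(0, 0) [-x clear] — {backplane, bezel, fan, heatsink, pcb, standoff}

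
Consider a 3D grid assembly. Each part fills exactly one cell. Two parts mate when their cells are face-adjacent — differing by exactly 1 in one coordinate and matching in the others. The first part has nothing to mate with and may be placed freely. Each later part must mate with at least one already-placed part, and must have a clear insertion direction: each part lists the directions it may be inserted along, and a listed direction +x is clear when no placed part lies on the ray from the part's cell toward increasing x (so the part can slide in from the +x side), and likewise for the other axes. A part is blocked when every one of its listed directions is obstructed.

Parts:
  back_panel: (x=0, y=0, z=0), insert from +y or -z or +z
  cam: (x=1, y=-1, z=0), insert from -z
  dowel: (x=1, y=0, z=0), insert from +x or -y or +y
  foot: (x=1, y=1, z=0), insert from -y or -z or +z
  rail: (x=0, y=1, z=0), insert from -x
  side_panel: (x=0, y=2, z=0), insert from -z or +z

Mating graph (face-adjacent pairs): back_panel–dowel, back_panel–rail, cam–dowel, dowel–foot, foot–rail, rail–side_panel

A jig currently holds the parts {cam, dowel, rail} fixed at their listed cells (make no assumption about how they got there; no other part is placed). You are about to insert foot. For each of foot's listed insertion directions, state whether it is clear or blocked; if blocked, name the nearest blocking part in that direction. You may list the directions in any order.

+z: clear; -y: blocked by dowel; -z: clear

-y: nearest on ray is dowel@(1, 0, 0) ⇒ blocked
-z: ray from foot(1, 1, 0) has no placed part ⇒ clear
+z: ray from foot(1, 1, 0) has no placed part ⇒ clear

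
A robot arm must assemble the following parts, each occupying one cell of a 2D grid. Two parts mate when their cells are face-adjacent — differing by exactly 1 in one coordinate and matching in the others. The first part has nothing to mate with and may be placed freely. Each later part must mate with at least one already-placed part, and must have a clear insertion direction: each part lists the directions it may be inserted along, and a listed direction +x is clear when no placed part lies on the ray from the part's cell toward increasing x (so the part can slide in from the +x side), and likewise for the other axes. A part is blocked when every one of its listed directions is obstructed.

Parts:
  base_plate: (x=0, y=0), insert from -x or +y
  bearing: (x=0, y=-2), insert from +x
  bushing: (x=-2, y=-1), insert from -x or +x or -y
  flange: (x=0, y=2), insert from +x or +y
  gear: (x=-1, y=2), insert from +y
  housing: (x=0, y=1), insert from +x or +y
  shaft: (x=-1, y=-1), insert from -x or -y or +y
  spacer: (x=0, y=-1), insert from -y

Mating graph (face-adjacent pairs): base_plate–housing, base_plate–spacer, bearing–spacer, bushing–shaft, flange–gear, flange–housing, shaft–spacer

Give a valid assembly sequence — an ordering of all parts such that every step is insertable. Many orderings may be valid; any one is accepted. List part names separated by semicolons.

spacer; shaft; bushing; bearing; base_plate; housing; flange; gear

1. spacer@(0, -1) [-y clear] — {spacer}
2. shaft@(-1, -1) [-x clear] — {shaft, spacer}
3. bushing@(-2, -1) [-x clear] — {bushing, shaft, spacer}
4. bearing@(0, -2) [+x clear] — {bearing, bushing, shaft, spacer}
5. base_plate@(0, 0) [-x clear] — {base_plate, bearing, bushing, shaft, spacer}
6. housing@(0, 1) [+x clear] — {base_plate, bearing, bushing, housing, shaft, spacer}
7. flange@(0, 2) [+x clear] — {base_plate, bearing, bushing, flange, housing, shaft, spacer}
8. gear@(-1, 2) [+y clear] — {base_plate, bearing, bushing, flange, gear, housing, shaft, spacer}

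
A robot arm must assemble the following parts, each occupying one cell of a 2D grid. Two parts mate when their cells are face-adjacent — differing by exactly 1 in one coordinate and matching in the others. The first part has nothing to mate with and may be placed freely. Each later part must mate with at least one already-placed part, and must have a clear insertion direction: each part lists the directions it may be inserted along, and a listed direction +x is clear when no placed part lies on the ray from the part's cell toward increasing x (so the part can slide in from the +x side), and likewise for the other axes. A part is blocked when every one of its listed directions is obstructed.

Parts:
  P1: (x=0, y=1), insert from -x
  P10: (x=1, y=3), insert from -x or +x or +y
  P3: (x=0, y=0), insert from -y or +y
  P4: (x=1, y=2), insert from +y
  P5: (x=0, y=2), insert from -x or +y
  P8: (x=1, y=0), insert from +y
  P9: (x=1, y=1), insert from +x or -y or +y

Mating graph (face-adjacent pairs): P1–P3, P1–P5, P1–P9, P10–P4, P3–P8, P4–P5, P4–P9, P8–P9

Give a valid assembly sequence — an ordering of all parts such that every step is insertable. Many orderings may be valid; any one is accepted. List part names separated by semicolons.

1. P3@(0, 0) [-y clear] — {P3}
2. P1@(0, 1) [-x clear] — {P1, P3}
3. P5@(0, 2) [-x clear] — {P1, P3, P5}
4. P8@(1, 0) [+y clear] — {P1, P3, P5, P8}
5. P4@(1, 2) [+y clear] — {P1, P3, P4, P5, P8}
6. P9@(1, 1) [+x clear] — {P1, P3, P4, P5, P8, P9}
7. P10@(1, 3) [-x clear] — {P1, P10, P3, P4, P5, P8, P9}

P3; P1; P5; P8; P4; P9; P10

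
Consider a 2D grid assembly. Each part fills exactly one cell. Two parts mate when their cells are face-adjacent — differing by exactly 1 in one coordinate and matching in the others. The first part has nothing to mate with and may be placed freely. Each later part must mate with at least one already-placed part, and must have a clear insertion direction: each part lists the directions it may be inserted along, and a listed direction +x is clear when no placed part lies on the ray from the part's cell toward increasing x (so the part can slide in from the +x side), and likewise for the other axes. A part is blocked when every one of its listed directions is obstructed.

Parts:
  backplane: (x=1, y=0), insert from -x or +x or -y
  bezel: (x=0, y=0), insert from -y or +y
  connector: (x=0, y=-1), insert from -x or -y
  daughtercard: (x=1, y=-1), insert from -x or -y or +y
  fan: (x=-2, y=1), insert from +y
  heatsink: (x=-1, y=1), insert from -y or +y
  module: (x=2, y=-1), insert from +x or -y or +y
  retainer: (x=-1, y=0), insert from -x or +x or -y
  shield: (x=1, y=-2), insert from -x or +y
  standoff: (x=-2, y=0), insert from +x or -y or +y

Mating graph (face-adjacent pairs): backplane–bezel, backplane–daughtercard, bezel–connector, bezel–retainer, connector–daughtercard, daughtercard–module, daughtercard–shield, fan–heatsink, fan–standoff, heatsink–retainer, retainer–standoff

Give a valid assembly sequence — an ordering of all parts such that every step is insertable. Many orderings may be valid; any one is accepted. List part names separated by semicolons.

backplane; bezel; daughtercard; module; shield; connector; retainer; standoff; fan; heatsink

1. backplane@(1, 0) [-x clear] — {backplane}
2. bezel@(0, 0) [-y clear] — {backplane, bezel}
3. daughtercard@(1, -1) [-x clear] — {backplane, bezel, daughtercard}
4. module@(2, -1) [+x clear] — {backplane, bezel, daughtercard, module}
5. shield@(1, -2) [-x clear] — {backplane, bezel, daughtercard, module, shield}
6. connector@(0, -1) [-x clear] — {backplane, bezel, connector, daughtercard, module, shield}
7. retainer@(-1, 0) [-x clear] — {backplane, bezel, connector, daughtercard, module, retainer, shield}
8. standoff@(-2, 0) [-y clear] — {backplane, bezel, connector, daughtercard, module, retainer, shield, standoff}
9. fan@(-2, 1) [+y clear] — {backplane, bezel, connector, daughtercard, fan, module, retainer, shield, standoff}
10. heatsink@(-1, 1) [+y clear] — {backplane, bezel, connector, daughtercard, fan, heatsink, module, retainer, shield, standoff}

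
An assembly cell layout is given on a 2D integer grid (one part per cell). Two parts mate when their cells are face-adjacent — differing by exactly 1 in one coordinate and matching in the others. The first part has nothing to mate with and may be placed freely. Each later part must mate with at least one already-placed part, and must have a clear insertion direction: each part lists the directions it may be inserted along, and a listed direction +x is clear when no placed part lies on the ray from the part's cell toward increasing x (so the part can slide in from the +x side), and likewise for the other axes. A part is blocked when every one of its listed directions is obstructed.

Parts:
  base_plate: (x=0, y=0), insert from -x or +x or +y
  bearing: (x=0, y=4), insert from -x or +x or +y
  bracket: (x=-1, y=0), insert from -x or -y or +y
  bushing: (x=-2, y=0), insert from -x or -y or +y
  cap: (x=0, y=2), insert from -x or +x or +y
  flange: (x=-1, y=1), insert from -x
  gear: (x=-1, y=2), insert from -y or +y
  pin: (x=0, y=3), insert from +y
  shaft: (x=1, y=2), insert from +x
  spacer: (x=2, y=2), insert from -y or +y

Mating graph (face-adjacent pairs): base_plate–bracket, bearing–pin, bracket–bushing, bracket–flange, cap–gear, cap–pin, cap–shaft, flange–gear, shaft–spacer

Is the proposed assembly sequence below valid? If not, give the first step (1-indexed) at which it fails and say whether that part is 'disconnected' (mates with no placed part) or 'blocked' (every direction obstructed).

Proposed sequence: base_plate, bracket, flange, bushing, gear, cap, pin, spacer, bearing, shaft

1. base_plate@(0, 0) [-x clear] — {base_plate}
2. bracket@(-1, 0) [-x clear] — {base_plate, bracket}
3. flange@(-1, 1) [-x clear] — {base_plate, bracket, flange}
4. bushing@(-2, 0) [-x clear] — {base_plate, bracket, bushing, flange}
5. gear@(-1, 2) [+y clear] — {base_plate, bracket, bushing, flange, gear}
6. cap@(0, 2) [+x clear] — {base_plate, bracket, bushing, cap, flange, gear}
7. pin@(0, 3) [+y clear] — {base_plate, bracket, bushing, cap, flange, gear, pin}
8. spacer@(2, 2) — no placed neighbour ⇒ disconnected

Invalid at step 8 (disconnected)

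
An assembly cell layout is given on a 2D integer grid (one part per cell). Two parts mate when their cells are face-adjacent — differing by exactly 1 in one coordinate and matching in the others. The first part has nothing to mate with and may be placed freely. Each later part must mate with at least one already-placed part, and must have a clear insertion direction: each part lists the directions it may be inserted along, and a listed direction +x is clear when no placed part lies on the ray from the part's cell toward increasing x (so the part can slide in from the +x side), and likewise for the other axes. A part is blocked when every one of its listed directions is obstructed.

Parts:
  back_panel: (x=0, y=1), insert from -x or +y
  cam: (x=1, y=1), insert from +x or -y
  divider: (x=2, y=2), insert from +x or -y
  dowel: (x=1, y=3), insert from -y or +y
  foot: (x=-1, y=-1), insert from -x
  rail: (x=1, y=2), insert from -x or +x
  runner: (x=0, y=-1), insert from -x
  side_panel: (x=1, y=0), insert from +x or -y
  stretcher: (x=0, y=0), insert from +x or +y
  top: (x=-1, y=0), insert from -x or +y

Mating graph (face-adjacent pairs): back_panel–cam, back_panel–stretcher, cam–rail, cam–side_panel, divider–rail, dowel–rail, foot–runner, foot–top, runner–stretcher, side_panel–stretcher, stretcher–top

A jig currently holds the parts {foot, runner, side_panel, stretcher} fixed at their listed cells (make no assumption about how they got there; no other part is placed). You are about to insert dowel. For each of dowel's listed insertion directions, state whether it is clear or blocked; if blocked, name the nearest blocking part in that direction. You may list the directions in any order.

+y: clear; -y: blocked by side_panel

-y: nearest on ray is side_panel@(1, 0) ⇒ blocked
+y: ray from dowel(1, 3) has no placed part ⇒ clear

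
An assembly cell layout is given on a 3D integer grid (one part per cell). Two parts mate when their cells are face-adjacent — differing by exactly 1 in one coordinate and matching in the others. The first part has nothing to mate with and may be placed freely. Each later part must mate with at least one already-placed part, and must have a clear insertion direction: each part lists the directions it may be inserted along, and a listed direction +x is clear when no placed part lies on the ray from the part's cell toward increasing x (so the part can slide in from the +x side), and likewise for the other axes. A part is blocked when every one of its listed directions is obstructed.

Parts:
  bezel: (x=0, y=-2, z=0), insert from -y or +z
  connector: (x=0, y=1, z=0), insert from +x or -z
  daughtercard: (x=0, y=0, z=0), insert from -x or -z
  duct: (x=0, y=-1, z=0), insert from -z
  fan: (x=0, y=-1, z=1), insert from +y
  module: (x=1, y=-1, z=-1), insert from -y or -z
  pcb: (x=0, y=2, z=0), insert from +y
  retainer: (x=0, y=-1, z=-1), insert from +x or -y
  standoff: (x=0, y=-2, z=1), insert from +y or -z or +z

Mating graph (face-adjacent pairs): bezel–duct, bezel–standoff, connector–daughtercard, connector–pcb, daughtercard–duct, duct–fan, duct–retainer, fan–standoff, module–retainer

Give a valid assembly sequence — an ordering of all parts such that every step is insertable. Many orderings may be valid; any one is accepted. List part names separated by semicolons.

standoff; fan; duct; retainer; module; daughtercard; connector; pcb; bezel

1. standoff@(0, -2, 1) [+y clear] — {standoff}
2. fan@(0, -1, 1) [+y clear] — {fan, standoff}
3. duct@(0, -1, 0) [-z clear] — {duct, fan, standoff}
4. retainer@(0, -1, -1) [+x clear] — {duct, fan, retainer, standoff}
5. module@(1, -1, -1) [-y clear] — {duct, fan, module, retainer, standoff}
6. daughtercard@(0, 0, 0) [-x clear] — {daughtercard, duct, fan, module, retainer, standoff}
7. connector@(0, 1, 0) [+x clear] — {connector, daughtercard, duct, fan, module, retainer, standoff}
8. pcb@(0, 2, 0) [+y clear] — {connector, daughtercard, duct, fan, module, pcb, retainer, standoff}
9. bezel@(0, -2, 0) [-y clear] — {bezel, connector, daughtercard, duct, fan, module, pcb, retainer, standoff}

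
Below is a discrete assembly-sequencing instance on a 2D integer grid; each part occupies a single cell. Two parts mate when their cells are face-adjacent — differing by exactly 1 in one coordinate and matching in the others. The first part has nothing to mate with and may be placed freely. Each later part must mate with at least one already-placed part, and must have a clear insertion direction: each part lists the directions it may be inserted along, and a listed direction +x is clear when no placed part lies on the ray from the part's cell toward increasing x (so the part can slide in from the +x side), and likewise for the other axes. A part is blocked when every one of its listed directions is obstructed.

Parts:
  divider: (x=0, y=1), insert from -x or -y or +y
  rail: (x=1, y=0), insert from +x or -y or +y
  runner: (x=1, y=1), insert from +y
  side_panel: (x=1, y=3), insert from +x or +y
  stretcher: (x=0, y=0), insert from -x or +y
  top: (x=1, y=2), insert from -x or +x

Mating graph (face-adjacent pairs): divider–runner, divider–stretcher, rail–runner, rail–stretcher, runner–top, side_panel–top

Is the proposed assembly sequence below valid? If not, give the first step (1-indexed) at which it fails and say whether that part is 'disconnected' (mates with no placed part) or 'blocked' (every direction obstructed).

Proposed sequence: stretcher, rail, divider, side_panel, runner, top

1. stretcher@(0, 0) [-x clear] — {stretcher}
2. rail@(1, 0) [+x clear] — {rail, stretcher}
3. divider@(0, 1) [-x clear] — {divider, rail, stretcher}
4. side_panel@(1, 3) — no placed neighbour ⇒ disconnected

Invalid at step 4 (disconnected)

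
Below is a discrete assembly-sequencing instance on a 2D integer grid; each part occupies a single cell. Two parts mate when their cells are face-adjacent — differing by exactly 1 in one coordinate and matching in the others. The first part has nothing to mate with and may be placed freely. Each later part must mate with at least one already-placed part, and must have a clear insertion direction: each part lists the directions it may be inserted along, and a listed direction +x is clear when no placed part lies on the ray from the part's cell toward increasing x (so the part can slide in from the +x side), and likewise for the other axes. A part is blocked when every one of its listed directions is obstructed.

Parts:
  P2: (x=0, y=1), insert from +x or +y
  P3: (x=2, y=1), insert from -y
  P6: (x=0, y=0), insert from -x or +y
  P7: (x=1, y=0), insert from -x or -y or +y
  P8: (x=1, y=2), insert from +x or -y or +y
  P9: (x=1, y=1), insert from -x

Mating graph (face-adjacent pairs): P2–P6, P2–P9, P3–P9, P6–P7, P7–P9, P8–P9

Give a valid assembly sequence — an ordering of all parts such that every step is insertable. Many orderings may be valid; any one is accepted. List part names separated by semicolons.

P9; P2; P6; P7; P8; P3

1. P9@(1, 1) [-x clear] — {P9}
2. P2@(0, 1) [+y clear] — {P2, P9}
3. P6@(0, 0) [-x clear] — {P2, P6, P9}
4. P7@(1, 0) [-y clear] — {P2, P6, P7, P9}
5. P8@(1, 2) [+x clear] — {P2, P6, P7, P8, P9}
6. P3@(2, 1) [-y clear] — {P2, P3, P6, P7, P8, P9}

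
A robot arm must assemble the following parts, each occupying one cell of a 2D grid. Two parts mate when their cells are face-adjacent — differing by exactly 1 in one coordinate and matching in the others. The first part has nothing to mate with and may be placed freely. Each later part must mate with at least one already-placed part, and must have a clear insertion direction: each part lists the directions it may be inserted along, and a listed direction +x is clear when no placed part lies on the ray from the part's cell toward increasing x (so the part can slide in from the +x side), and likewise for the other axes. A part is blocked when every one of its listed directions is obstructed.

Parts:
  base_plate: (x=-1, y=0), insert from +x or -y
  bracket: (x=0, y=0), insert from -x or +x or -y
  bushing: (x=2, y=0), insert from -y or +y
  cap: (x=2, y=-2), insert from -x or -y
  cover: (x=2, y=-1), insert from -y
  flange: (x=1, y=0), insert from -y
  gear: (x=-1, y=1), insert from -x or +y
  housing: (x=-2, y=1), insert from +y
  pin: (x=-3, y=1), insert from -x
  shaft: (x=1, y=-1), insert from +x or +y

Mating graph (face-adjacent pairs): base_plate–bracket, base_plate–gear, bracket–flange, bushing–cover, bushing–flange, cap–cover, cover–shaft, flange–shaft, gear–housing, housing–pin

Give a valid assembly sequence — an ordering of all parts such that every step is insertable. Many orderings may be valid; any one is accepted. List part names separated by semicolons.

1. flange@(1, 0) [-y clear] — {flange}
2. shaft@(1, -1) [+x clear] — {flange, shaft}
3. bracket@(0, 0) [-x clear] — {bracket, flange, shaft}
4. base_plate@(-1, 0) [-y clear] — {base_plate, bracket, flange, shaft}
5. gear@(-1, 1) [-x clear] — {base_plate, bracket, flange, gear, shaft}
6. housing@(-2, 1) [+y clear] — {base_plate, bracket, flange, gear, housing, shaft}
7. pin@(-3, 1) [-x clear] — {base_plate, bracket, flange, gear, housing, pin, shaft}
8. cover@(2, -1) [-y clear] — {base_plate, bracket, cover, flange, gear, housing, pin, shaft}
9. bushing@(2, 0) [+y clear] — {base_plate, bracket, bushing, cover, flange, gear, housing, pin, shaft}
10. cap@(2, -2) [-x clear] — {base_plate, bracket, bushing, cap, cover, flange, gear, housing, pin, shaft}

flange; shaft; bracket; base_plate; gear; housing; pin; cover; bushing; cap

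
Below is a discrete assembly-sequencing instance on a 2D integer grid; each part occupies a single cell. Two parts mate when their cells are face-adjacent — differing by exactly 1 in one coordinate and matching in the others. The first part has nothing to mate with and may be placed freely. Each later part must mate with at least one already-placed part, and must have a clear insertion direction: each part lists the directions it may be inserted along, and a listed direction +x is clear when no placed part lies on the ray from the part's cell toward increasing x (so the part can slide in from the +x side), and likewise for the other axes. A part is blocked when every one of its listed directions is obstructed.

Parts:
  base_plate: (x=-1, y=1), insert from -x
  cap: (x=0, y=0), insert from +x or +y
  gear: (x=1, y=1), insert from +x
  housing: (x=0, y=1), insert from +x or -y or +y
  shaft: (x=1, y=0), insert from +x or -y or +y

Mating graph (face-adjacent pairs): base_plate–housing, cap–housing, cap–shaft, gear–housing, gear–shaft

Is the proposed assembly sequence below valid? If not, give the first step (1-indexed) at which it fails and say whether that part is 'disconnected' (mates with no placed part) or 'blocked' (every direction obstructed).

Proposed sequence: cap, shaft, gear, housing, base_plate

Valid

1. cap@(0, 0) [+x clear] — {cap}
2. shaft@(1, 0) [+x clear] — {cap, shaft}
3. gear@(1, 1) [+x clear] — {cap, gear, shaft}
4. housing@(0, 1) [+y clear] — {cap, gear, housing, shaft}
5. base_plate@(-1, 1) [-x clear] — {base_plate, cap, gear, housing, shaft}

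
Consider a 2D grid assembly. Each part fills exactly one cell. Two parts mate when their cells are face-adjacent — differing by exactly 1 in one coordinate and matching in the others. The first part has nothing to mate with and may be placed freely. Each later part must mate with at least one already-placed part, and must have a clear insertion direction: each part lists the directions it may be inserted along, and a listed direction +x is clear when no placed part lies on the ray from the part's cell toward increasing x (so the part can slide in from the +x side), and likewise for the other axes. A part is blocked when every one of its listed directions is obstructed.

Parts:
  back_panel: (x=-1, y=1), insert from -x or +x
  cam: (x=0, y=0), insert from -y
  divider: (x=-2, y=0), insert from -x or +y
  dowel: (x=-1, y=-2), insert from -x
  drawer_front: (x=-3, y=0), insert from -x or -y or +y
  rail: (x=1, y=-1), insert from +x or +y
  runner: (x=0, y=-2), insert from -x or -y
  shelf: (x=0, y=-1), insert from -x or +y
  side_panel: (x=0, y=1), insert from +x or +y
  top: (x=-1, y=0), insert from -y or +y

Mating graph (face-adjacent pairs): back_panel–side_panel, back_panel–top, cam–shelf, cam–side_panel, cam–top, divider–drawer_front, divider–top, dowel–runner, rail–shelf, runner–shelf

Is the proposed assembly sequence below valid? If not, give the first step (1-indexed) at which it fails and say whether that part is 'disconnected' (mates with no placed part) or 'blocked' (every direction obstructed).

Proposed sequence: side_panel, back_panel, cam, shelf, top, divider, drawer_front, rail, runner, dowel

1. side_panel@(0, 1) [+x clear] — {side_panel}
2. back_panel@(-1, 1) [-x clear] — {back_panel, side_panel}
3. cam@(0, 0) [-y clear] — {back_panel, cam, side_panel}
4. shelf@(0, -1) [-x clear] — {back_panel, cam, shelf, side_panel}
5. top@(-1, 0) [-y clear] — {back_panel, cam, shelf, side_panel, top}
6. divider@(-2, 0) [-x clear] — {back_panel, cam, divider, shelf, side_panel, top}
7. drawer_front@(-3, 0) [-x clear] — {back_panel, cam, divider, drawer_front, shelf, side_panel, top}
8. rail@(1, -1) [+x clear] — {back_panel, cam, divider, drawer_front, rail, shelf, side_panel, top}
9. runner@(0, -2) [-x clear] — {back_panel, cam, divider, drawer_front, rail, runner, shelf, side_panel, top}
10. dowel@(-1, -2) [-x clear] — {back_panel, cam, divider, dowel, drawer_front, rail, runner, shelf, side_panel, top}

Valid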